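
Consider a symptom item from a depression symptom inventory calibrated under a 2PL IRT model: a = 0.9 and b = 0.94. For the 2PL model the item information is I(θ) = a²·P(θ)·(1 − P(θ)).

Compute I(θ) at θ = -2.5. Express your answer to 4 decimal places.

P = 1/(1+e^{3.0960}) = 0.0433
P(1−P) = 0.0433 × 0.9567 = 0.0414
I = a² × P(1−P) = 0.9² × 0.0414 = 0.03353

0.0335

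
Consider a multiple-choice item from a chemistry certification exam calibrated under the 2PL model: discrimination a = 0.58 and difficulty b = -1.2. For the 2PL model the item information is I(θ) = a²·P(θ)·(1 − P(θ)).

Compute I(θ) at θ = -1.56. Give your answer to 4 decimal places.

0.0832

P = 1/(1+e^{0.2088}) = 0.4480
P(1−P) = 0.4480 × 0.5520 = 0.2473
I = a² × P(1−P) = 0.58² × 0.2473 = 0.08319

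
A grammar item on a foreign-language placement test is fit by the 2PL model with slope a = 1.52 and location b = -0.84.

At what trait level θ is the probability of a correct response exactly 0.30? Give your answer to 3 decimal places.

-1.397

P(θ) = 1 / (1 + exp(−a(θ − b)))
logit = ln(0.3000/0.7000) = -0.8473
θ = b + logit/(a) = -0.84 + (-0.8473)/1.5200 = -1.3974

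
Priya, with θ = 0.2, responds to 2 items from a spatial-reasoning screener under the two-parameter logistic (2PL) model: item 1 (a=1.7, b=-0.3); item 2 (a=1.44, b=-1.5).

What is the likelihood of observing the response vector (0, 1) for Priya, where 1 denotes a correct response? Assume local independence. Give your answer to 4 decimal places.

P(θ) = 1 / (1 + exp(−a(θ − b)))
P_1 = 1/(1+e^{-0.8500}) = 0.7006
P_2 = 1/(1+e^{-2.4480}) = 0.9204
L = (1−P_1) × P_2 = 0.2994 × 0.9204 = 0.27560

0.2756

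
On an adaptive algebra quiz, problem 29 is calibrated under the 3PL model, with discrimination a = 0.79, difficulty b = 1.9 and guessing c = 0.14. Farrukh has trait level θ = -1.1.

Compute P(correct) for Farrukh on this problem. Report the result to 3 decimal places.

P(θ) = c + (1 − c) · 1 / (1 + exp(−a(θ − b)))
Exponent: 0.79 × (-1.1 − 1.9) = -2.3700
1/(1 + e^{2.3700}) = 0.0855
P = 0.14 + 0.86 × 0.0855 = 0.2135

0.214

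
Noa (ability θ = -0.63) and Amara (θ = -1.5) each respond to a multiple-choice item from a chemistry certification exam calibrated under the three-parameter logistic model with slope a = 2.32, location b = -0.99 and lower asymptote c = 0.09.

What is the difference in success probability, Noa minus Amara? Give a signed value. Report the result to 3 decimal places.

0.421

P(θ) = c + (1 − c) · 1 / (1 + exp(−a(θ − b)))
P(Noa) = 0.7247  [exponent 0.8352]
P(Amara) = 0.3034  [exponent -1.1832]
Difference = 0.7247 − 0.3034 = 0.4213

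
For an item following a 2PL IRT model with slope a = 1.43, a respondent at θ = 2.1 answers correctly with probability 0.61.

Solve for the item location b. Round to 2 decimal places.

1.79

P(θ) = 1 / (1 + exp(−a(θ − b)))
logit(0.61) = ln(0.61/0.39) = 0.4473
b = θ − logit/(a) = 2.1 − 0.4473/1.4300 = 1.7872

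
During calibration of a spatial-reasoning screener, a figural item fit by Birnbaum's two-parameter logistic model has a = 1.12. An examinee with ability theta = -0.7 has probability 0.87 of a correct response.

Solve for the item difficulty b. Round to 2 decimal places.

-2.40

P(theta) = 1 / (1 + exp(−a(theta − b)))
logit(0.87) = ln(0.87/0.13) = 1.9010
b = theta − logit/(a) = -0.7 − 1.9010/1.1200 = -2.3973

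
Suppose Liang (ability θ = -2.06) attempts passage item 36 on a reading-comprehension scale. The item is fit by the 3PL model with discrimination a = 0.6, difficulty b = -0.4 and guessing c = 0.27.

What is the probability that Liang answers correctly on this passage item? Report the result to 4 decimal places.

0.4669

P(θ) = c + (1 − c) · 1 / (1 + exp(−a(θ − b)))
Exponent: 0.6 × (-2.06 − (-0.4)) = -0.9960
1/(1 + e^{0.9960}) = 0.2697
P = 0.27 + 0.73 × 0.2697 = 0.4669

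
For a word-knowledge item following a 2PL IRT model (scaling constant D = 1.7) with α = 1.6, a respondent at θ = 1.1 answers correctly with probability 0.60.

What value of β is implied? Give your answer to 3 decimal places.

P(θ) = 1 / (1 + exp(−D·α(θ − β)))
logit(0.60) = ln(0.60/0.40) = 0.4055
β = θ − logit/(1.7·α) = 1.1 − 0.4055/2.7200 = 0.9509

0.951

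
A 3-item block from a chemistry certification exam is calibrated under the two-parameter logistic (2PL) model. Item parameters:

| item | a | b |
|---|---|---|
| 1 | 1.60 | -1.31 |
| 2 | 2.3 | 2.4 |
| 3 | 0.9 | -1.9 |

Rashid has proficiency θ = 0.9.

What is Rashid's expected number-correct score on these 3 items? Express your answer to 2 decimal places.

P(θ) = 1 / (1 + exp(−a(θ − b)))
P_1 = 1/(1+e^{-3.5360}) = 0.9717
P_2 = 1/(1+e^{3.4500}) = 0.0308
P_3 = 1/(1+e^{-2.5200}) = 0.9255
E[score] = 0.9717 + 0.0308 + 0.9255 = 1.9280

1.93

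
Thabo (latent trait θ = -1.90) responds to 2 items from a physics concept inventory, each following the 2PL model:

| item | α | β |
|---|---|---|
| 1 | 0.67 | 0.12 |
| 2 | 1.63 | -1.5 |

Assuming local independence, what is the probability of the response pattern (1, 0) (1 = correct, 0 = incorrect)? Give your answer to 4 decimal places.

0.1350

P(θ) = 1 / (1 + exp(−α(θ − β)))
P_1 = 1/(1+e^{1.3534}) = 0.2053
P_2 = 1/(1+e^{0.6520}) = 0.3425
L = P_1 × (1−P_2) = 0.2053 × 0.6575 = 0.13499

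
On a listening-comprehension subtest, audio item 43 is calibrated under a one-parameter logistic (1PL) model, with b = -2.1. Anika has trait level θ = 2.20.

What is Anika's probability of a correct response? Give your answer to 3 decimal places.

0.987

P(θ) = 1 / (1 + exp(−(θ − b)))
Exponent: (2.20 − (-2.1)) = 4.3000
1/(1 + e^{-4.3000}) = 0.9866
P = 0.9866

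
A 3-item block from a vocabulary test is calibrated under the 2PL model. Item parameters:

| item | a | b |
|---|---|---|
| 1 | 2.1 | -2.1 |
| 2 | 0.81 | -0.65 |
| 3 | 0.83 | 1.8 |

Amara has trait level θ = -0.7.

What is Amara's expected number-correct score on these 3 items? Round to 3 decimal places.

P(θ) = 1 / (1 + exp(−a(θ − b)))
P_1 = 1/(1+e^{-2.9400}) = 0.9498
P_2 = 1/(1+e^{0.0405}) = 0.4899
P_3 = 1/(1+e^{2.0750}) = 0.1116
E[score] = 0.9498 + 0.4899 + 0.1116 = 1.5512

1.551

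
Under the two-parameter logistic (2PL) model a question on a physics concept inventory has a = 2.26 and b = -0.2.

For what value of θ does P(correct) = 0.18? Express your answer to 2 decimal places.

-0.87

P(θ) = 1 / (1 + exp(−a(θ − b)))
logit = ln(0.1800/0.8200) = -1.5163
θ = b + logit/(a) = -0.2 + (-1.5163)/2.2600 = -0.8710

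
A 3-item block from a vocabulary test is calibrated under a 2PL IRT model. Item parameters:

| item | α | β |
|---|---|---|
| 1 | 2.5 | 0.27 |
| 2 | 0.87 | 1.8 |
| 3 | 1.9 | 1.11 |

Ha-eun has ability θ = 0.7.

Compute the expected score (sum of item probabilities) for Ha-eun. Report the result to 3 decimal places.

1.338

P(θ) = 1 / (1 + exp(−α(θ − β)))
P_1 = 1/(1+e^{-1.0750}) = 0.7455
P_2 = 1/(1+e^{0.9570}) = 0.2775
P_3 = 1/(1+e^{0.7790}) = 0.3145
E[score] = 0.7455 + 0.2775 + 0.3145 = 1.3376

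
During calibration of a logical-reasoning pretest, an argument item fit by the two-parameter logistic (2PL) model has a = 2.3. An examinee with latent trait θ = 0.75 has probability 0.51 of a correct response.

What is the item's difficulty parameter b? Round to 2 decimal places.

P(θ) = 1 / (1 + exp(−a(θ − b)))
logit(0.51) = ln(0.51/0.49) = 0.0400
b = θ − logit/(a) = 0.75 − 0.0400/2.3000 = 0.7326

0.73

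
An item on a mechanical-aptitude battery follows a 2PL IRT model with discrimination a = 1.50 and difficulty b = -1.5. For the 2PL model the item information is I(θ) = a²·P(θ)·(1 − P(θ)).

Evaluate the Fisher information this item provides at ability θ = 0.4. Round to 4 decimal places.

0.1163

P = 1/(1+e^{-2.8500}) = 0.9453
P(1−P) = 0.9453 × 0.0547 = 0.0517
I = a² × P(1−P) = 1.50² × 0.0517 = 0.11631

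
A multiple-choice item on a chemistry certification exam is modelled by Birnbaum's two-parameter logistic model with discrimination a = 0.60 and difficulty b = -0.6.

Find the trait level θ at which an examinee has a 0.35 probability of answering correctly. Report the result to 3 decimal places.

P(θ) = 1 / (1 + exp(−a(θ − b)))
logit = ln(0.3500/0.6500) = -0.6190
θ = b + logit/(a) = -0.6 + (-0.6190)/0.6000 = -1.6317

-1.632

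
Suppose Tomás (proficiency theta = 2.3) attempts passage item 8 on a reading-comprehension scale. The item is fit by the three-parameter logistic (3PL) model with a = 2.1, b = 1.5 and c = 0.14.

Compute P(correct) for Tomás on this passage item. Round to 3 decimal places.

P(theta) = c + (1 − c) · 1 / (1 + exp(−a(theta − b)))
Exponent: 2.1 × (2.3 − 1.5) = 1.6800
1/(1 + e^{-1.6800}) = 0.8429
P = 0.14 + 0.86 × 0.8429 = 0.8649

0.865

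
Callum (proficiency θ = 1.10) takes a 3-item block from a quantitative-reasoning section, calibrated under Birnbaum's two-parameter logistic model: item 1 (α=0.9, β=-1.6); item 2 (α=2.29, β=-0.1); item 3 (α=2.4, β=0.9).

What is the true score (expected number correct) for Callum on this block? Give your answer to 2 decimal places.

2.48

P(θ) = 1 / (1 + exp(−α(θ − β)))
P_1 = 1/(1+e^{-2.4300}) = 0.9191
P_2 = 1/(1+e^{-2.7480}) = 0.9398
P_3 = 1/(1+e^{-0.4800}) = 0.6177
E[score] = 0.9191 + 0.9398 + 0.6177 = 2.4766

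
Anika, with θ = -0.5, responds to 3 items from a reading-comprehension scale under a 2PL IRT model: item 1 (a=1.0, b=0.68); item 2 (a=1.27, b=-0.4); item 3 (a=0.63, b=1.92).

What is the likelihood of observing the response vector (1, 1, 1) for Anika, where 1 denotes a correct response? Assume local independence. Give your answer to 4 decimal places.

P(θ) = 1 / (1 + exp(−a(θ − b)))
P_1 = 1/(1+e^{1.1800}) = 0.2351
P_2 = 1/(1+e^{0.1270}) = 0.4683
P_3 = 1/(1+e^{1.5246}) = 0.1788
L = P_1 × P_2 × P_3 = 0.2351 × 0.4683 × 0.1788 = 0.01968

0.0197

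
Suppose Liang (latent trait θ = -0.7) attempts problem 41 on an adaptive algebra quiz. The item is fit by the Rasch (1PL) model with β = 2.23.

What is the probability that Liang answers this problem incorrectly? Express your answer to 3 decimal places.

P(θ) = 1 / (1 + exp(−(θ − β)))
Exponent: (-0.7 − 2.23) = -2.9300
1/(1 + e^{2.9300}) = 0.0507
P = 0.0507
P(incorrect) = 1 − 0.0507 = 0.9493

0.949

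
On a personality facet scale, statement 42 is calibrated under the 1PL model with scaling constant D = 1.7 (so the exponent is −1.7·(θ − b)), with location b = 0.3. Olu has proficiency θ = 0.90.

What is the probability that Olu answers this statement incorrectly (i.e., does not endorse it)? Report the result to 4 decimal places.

0.2650

P(θ) = 1 / (1 + exp(−D·(θ − b)))
Exponent: 1.7 × (0.90 − 0.3) = 1.0200
1/(1 + e^{-1.0200}) = 0.7350
P = 0.7350
P(incorrect) = 1 − 0.7350 = 0.2650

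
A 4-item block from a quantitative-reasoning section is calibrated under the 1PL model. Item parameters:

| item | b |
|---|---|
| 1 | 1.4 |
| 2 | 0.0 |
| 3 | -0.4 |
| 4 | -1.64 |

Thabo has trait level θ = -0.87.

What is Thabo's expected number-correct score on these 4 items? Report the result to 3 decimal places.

1.457

P(θ) = 1 / (1 + exp(−(θ − b)))
P_1 = 1/(1+e^{2.2700}) = 0.0936
P_2 = 1/(1+e^{0.8700}) = 0.2953
P_3 = 1/(1+e^{0.4700}) = 0.3846
P_4 = 1/(1+e^{-0.7700}) = 0.6835
E[score] = 0.0936 + 0.2953 + 0.3846 + 0.6835 = 1.4570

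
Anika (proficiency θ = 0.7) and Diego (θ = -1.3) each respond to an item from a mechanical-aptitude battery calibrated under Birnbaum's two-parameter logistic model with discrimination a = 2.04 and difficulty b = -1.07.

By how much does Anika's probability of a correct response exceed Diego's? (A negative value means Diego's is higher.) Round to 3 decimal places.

P(θ) = 1 / (1 + exp(−a(θ − b)))
P(Anika) = 0.9737  [exponent 3.6108]
P(Diego) = 0.3848  [exponent -0.4692]
Difference = 0.9737 − 0.3848 = 0.5889

0.589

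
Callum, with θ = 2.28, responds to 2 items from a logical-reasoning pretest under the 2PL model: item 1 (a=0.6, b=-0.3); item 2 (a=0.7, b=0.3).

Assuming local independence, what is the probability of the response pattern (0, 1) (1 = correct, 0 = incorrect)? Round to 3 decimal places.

0.140

P(θ) = 1 / (1 + exp(−a(θ − b)))
P_1 = 1/(1+e^{-1.5480}) = 0.8246
P_2 = 1/(1+e^{-1.3860}) = 0.8000
L = (1−P_1) × P_2 = 0.1754 × 0.8000 = 0.14029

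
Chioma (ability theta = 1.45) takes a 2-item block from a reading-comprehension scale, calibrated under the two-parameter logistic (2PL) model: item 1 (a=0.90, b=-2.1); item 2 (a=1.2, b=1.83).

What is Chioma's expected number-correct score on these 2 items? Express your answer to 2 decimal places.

P(theta) = 1 / (1 + exp(−a(theta − b)))
P_1 = 1/(1+e^{-3.1950}) = 0.9606
P_2 = 1/(1+e^{0.4560}) = 0.3879
E[score] = 0.9606 + 0.3879 = 1.3486

1.35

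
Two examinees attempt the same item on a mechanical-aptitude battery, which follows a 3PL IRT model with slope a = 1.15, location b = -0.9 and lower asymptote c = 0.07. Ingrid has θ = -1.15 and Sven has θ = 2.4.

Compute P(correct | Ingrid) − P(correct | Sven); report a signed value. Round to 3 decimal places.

P(θ) = c + (1 − c) · 1 / (1 + exp(−a(θ − b)))
P(Ingrid) = 0.4686  [exponent -0.2875]
P(Sven) = 0.9796  [exponent 3.7950]
Difference = 0.4686 − 0.9796 = -0.5109

-0.511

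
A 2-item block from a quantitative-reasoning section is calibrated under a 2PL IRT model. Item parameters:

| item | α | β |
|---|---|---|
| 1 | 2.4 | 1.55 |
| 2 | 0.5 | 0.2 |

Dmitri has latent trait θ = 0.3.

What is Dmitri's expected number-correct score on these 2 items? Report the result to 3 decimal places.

0.560

P(θ) = 1 / (1 + exp(−α(θ − β)))
P_1 = 1/(1+e^{3.0000}) = 0.0474
P_2 = 1/(1+e^{-0.0500}) = 0.5125
E[score] = 0.0474 + 0.5125 = 0.5599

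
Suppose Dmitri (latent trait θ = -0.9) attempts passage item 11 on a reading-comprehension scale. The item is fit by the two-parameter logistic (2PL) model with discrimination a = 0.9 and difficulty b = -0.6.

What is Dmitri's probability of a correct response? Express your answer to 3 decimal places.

0.433

P(θ) = 1 / (1 + exp(−a(θ − b)))
Exponent: 0.9 × (-0.9 − (-0.6)) = -0.2700
1/(1 + e^{0.2700}) = 0.4329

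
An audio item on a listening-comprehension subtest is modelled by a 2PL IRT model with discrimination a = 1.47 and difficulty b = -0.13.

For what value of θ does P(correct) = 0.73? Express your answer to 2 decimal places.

0.55

P(θ) = 1 / (1 + exp(−a(θ − b)))
logit = ln(0.7300/0.2700) = 0.9946
θ = b + logit/(a) = -0.13 + 0.9946/1.4700 = 0.5466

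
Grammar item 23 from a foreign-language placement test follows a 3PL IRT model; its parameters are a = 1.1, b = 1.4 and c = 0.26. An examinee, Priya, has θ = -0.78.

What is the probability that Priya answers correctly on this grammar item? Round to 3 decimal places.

P(θ) = c + (1 − c) · 1 / (1 + exp(−a(θ − b)))
Exponent: 1.1 × (-0.78 − 1.4) = -2.3980
1/(1 + e^{2.3980}) = 0.0833
P = 0.26 + 0.74 × 0.0833 = 0.3217

0.322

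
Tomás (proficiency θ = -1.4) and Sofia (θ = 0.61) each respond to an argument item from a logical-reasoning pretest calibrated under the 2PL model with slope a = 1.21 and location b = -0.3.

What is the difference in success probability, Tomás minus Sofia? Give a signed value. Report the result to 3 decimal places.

-0.541

P(θ) = 1 / (1 + exp(−a(θ − b)))
P(Tomás) = 0.2090  [exponent -1.3310]
P(Sofia) = 0.7505  [exponent 1.1011]
Difference = 0.2090 − 0.7505 = -0.5415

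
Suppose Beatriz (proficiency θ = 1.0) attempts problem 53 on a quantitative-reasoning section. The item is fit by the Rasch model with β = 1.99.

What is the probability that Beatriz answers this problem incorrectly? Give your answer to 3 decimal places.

0.729

P(θ) = 1 / (1 + exp(−(θ − β)))
Exponent: (1.0 − 1.99) = -0.9900
1/(1 + e^{0.9900}) = 0.2709
P = 0.2709
P(incorrect) = 1 − 0.2709 = 0.7291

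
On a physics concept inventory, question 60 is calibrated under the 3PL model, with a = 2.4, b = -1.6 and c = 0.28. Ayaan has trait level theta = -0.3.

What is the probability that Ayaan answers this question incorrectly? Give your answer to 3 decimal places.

P(theta) = c + (1 − c) · 1 / (1 + exp(−a(theta − b)))
Exponent: 2.4 × (-0.3 − (-1.6)) = 3.1200
1/(1 + e^{-3.1200}) = 0.9577
P = 0.28 + 0.72 × 0.9577 = 0.9696
P(incorrect) = 1 − 0.9696 = 0.0304

0.030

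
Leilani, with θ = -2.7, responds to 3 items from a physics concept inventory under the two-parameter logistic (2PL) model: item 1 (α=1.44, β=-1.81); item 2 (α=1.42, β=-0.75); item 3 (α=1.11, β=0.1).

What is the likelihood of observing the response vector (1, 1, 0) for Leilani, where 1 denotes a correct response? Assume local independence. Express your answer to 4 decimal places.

0.0123

P(θ) = 1 / (1 + exp(−α(θ − β)))
P_1 = 1/(1+e^{1.2816}) = 0.2173
P_2 = 1/(1+e^{2.7690}) = 0.0590
P_3 = 1/(1+e^{3.1080}) = 0.0428
L = P_1 × P_2 × (1−P_3) = 0.2173 × 0.0590 × 0.9572 = 0.01228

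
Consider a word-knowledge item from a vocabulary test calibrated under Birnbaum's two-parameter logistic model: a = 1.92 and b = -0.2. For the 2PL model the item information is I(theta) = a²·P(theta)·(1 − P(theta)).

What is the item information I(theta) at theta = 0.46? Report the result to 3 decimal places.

0.632

P = 1/(1+e^{-1.2672}) = 0.7803
P(1−P) = 0.7803 × 0.2197 = 0.1715
I = a² × P(1−P) = 1.92² × 0.1715 = 0.63204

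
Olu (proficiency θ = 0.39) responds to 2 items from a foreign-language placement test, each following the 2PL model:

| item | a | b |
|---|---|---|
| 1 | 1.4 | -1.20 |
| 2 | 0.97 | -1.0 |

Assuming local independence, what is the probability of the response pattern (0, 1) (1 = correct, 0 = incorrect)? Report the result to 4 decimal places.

P(θ) = 1 / (1 + exp(−a(θ − b)))
P_1 = 1/(1+e^{-2.2260}) = 0.9026
P_2 = 1/(1+e^{-1.3483}) = 0.7939
L = (1−P_1) × P_2 = 0.0974 × 0.7939 = 0.07735

0.0774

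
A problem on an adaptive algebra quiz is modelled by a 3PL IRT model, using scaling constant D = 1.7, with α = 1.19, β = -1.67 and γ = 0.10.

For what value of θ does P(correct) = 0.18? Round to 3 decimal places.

-2.820

P(θ) = γ + (1 − γ) · 1 / (1 + exp(−D·α(θ − β)))
Remove guessing floor: (0.18 − 0.10)/(1 − 0.10) = 0.0889
logit = ln(0.0889/0.9111) = -2.3273
θ = β + logit/(1.7·α) = -1.67 + (-2.3273)/2.0230 = -2.8204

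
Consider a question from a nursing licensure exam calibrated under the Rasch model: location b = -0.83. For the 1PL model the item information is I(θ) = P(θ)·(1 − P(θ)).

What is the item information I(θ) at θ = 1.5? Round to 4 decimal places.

0.0808

P = 1/(1+e^{-2.3300}) = 0.9113
P(1−P) = 0.9113 × 0.0887 = 0.0808
I = P(1−P) = 0.08081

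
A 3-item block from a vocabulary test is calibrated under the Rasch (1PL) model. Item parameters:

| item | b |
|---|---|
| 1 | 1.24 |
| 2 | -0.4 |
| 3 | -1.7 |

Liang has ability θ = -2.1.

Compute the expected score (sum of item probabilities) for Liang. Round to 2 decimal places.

P(θ) = 1 / (1 + exp(−(θ − b)))
P_1 = 1/(1+e^{3.3400}) = 0.0342
P_2 = 1/(1+e^{1.7000}) = 0.1545
P_3 = 1/(1+e^{0.4000}) = 0.4013
E[score] = 0.0342 + 0.1545 + 0.4013 = 0.5900

0.59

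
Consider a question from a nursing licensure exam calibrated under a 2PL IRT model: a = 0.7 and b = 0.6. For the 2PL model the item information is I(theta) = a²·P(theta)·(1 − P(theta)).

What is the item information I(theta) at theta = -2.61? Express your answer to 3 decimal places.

P = 1/(1+e^{2.2470}) = 0.0956
P(1−P) = 0.0956 × 0.9044 = 0.0865
I = a² × P(1−P) = 0.7² × 0.0865 = 0.04237

0.042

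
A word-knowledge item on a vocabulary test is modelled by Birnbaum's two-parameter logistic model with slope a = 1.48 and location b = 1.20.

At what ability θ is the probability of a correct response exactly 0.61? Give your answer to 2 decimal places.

1.50

P(θ) = 1 / (1 + exp(−a(θ − b)))
logit = ln(0.6100/0.3900) = 0.4473
θ = b + logit/(a) = 1.20 + 0.4473/1.4800 = 1.5022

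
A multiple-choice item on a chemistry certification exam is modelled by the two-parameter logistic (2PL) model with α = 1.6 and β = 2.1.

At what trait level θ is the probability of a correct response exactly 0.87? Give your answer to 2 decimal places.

P(θ) = 1 / (1 + exp(−α(θ − β)))
logit = ln(0.8700/0.1300) = 1.9010
θ = β + logit/(α) = 2.1 + 1.9010/1.6000 = 3.2881

3.29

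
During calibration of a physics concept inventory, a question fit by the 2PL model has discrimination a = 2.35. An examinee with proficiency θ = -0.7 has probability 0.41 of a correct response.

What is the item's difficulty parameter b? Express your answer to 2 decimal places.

-0.55

P(θ) = 1 / (1 + exp(−a(θ − b)))
logit(0.41) = ln(0.41/0.59) = -0.3640
b = θ − logit/(a) = -0.7 − (-0.3640)/2.3500 = -0.5451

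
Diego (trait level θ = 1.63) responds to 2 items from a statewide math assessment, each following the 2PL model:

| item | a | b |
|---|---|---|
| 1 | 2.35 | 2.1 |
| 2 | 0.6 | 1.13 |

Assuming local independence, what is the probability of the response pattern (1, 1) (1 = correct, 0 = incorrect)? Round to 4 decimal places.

P(θ) = 1 / (1 + exp(−a(θ − b)))
P_1 = 1/(1+e^{1.1045}) = 0.2489
P_2 = 1/(1+e^{-0.3000}) = 0.5744
L = P_1 × P_2 = 0.2489 × 0.5744 = 0.14298

0.1430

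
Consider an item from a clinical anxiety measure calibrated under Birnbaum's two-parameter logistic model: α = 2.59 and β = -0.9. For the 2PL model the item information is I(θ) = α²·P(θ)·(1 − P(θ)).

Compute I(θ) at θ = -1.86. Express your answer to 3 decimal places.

0.476

P = 1/(1+e^{2.4864}) = 0.0768
P(1−P) = 0.0768 × 0.9232 = 0.0709
I = α² × P(1−P) = 2.59² × 0.0709 = 0.47571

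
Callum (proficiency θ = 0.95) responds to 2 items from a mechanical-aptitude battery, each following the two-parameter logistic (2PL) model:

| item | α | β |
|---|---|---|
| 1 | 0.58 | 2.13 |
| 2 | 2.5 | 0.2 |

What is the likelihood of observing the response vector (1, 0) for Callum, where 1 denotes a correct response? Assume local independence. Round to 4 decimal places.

0.0446

P(θ) = 1 / (1 + exp(−α(θ − β)))
P_1 = 1/(1+e^{0.6844}) = 0.3353
P_2 = 1/(1+e^{-1.8750}) = 0.8670
L = P_1 × (1−P_2) = 0.3353 × 0.1330 = 0.04458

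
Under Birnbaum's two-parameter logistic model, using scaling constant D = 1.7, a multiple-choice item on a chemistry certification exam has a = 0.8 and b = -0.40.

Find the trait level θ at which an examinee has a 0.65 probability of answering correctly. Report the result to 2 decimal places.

0.06

P(θ) = 1 / (1 + exp(−D·a(θ − b)))
logit = ln(0.6500/0.3500) = 0.6190
θ = b + logit/(1.7·a) = -0.40 + 0.6190/1.3600 = 0.0552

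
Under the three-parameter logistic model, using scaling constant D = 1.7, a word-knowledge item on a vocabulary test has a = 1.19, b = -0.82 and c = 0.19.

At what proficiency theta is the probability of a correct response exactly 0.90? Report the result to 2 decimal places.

0.15

P(theta) = c + (1 − c) · 1 / (1 + exp(−D·a(theta − b)))
Remove guessing floor: (0.90 − 0.19)/(1 − 0.19) = 0.8765
logit = ln(0.8765/0.1235) = 1.9601
theta = b + logit/(1.7·a) = -0.82 + 1.9601/2.0230 = 0.1489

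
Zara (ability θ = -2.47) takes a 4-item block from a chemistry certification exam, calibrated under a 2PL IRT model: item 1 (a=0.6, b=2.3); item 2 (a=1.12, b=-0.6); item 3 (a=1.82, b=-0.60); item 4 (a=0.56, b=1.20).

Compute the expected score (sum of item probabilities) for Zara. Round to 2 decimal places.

0.31

P(θ) = 1 / (1 + exp(−a(θ − b)))
P_1 = 1/(1+e^{2.8620}) = 0.0541
P_2 = 1/(1+e^{2.0944}) = 0.1096
P_3 = 1/(1+e^{3.4034}) = 0.0322
P_4 = 1/(1+e^{2.0552}) = 0.1135
E[score] = 0.0541 + 0.1096 + 0.0322 + 0.1135 = 0.3094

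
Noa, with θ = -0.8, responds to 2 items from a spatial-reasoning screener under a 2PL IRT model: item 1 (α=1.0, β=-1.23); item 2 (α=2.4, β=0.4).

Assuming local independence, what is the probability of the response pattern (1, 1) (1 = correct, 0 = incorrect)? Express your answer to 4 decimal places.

0.0322

P(θ) = 1 / (1 + exp(−α(θ − β)))
P_1 = 1/(1+e^{-0.4300}) = 0.6059
P_2 = 1/(1+e^{2.8800}) = 0.0532
L = P_1 × P_2 = 0.6059 × 0.0532 = 0.03220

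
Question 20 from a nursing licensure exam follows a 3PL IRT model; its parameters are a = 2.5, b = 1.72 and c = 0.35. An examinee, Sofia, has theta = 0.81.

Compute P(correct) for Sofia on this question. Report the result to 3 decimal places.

0.411

P(theta) = c + (1 − c) · 1 / (1 + exp(−a(theta − b)))
Exponent: 2.5 × (0.81 − 1.72) = -2.2750
1/(1 + e^{2.2750}) = 0.0932
P = 0.35 + 0.65 × 0.0932 = 0.4106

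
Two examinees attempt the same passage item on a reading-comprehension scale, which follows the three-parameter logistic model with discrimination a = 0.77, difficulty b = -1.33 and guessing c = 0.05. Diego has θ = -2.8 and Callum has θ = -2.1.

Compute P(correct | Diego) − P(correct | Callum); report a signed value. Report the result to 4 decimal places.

P(θ) = c + (1 − c) · 1 / (1 + exp(−a(θ − b)))
P(Diego) = 0.2816  [exponent -1.1319]
P(Callum) = 0.3882  [exponent -0.5929]
Difference = 0.2816 − 0.3882 = -0.1066

-0.1066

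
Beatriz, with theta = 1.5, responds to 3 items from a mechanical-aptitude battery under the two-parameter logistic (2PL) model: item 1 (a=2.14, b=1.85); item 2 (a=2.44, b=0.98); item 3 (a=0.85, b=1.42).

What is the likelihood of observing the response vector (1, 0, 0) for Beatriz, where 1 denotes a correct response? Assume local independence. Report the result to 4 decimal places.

P(theta) = 1 / (1 + exp(−a(theta − b)))
P_1 = 1/(1+e^{0.7490}) = 0.3210
P_2 = 1/(1+e^{-1.2688}) = 0.7805
P_3 = 1/(1+e^{-0.0680}) = 0.5170
L = P_1 × (1−P_2) × (1−P_3) = 0.3210 × 0.2195 × 0.4830 = 0.03403

0.0340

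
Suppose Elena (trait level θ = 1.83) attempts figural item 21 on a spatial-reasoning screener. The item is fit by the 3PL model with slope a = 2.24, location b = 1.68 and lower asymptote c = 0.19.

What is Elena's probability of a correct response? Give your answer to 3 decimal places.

P(θ) = c + (1 − c) · 1 / (1 + exp(−a(θ − b)))
Exponent: 2.24 × (1.83 − 1.68) = 0.3360
1/(1 + e^{-0.3360}) = 0.5832
P = 0.19 + 0.81 × 0.5832 = 0.6624

0.662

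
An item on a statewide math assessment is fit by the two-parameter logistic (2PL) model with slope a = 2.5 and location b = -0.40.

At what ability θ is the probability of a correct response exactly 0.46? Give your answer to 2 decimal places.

-0.46

P(θ) = 1 / (1 + exp(−a(θ − b)))
logit = ln(0.4600/0.5400) = -0.1603
θ = b + logit/(a) = -0.40 + (-0.1603)/2.5000 = -0.4641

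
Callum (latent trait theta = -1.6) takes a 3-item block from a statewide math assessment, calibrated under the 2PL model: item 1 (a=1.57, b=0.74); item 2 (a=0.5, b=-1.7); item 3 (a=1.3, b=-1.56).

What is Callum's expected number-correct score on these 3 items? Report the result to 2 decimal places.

1.02

P(theta) = 1 / (1 + exp(−a(theta − b)))
P_1 = 1/(1+e^{3.6738}) = 0.0248
P_2 = 1/(1+e^{-0.0500}) = 0.5125
P_3 = 1/(1+e^{0.0520}) = 0.4870
E[score] = 0.0248 + 0.5125 + 0.4870 = 1.0243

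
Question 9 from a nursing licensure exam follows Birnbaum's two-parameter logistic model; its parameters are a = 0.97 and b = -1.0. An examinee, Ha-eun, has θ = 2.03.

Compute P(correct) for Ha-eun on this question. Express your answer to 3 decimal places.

P(θ) = 1 / (1 + exp(−a(θ − b)))
Exponent: 0.97 × (2.03 − (-1.0)) = 2.9391
1/(1 + e^{-2.9391}) = 0.9497

0.950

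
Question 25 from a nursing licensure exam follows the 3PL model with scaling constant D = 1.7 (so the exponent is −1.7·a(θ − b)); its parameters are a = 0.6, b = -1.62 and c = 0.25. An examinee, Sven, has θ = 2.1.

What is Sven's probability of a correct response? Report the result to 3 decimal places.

P(θ) = c + (1 − c) · 1 / (1 + exp(−D·a(θ − b)))
Exponent: 1.7 × 0.6 × (2.1 − (-1.62)) = 3.7944
1/(1 + e^{-3.7944}) = 0.9780
P = 0.25 + 0.75 × 0.9780 = 0.9835

0.983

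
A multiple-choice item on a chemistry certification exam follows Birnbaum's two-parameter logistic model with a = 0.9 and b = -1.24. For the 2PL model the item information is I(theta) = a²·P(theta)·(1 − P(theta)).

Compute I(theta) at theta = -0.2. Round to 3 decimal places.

0.164

P = 1/(1+e^{-0.9360}) = 0.7183
P(1−P) = 0.7183 × 0.2817 = 0.2023
I = a² × P(1−P) = 0.9² × 0.2023 = 0.16390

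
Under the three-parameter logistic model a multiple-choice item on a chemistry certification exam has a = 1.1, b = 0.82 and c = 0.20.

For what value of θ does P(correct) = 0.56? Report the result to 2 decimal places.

0.64

P(θ) = c + (1 − c) · 1 / (1 + exp(−a(θ − b)))
Remove guessing floor: (0.56 − 0.20)/(1 − 0.20) = 0.4500
logit = ln(0.4500/0.5500) = -0.2007
θ = b + logit/(a) = 0.82 + (-0.2007)/1.1000 = 0.6376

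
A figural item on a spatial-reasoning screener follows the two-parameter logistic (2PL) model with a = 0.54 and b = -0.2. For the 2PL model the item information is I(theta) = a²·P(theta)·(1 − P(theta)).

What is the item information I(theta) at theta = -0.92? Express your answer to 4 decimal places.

P = 1/(1+e^{0.3888}) = 0.4040
P(1−P) = 0.4040 × 0.5960 = 0.2408
I = a² × P(1−P) = 0.54² × 0.2408 = 0.07021

0.0702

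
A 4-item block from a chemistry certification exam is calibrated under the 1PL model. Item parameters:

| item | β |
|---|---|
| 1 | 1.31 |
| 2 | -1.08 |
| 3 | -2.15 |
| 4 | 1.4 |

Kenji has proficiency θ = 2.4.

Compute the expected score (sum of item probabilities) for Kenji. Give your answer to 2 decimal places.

3.44

P(θ) = 1 / (1 + exp(−(θ − β)))
P_1 = 1/(1+e^{-1.0900}) = 0.7484
P_2 = 1/(1+e^{-3.4800}) = 0.9701
P_3 = 1/(1+e^{-4.5500}) = 0.9895
P_4 = 1/(1+e^{-1.0000}) = 0.7311
E[score] = 0.7484 + 0.9701 + 0.9895 + 0.7311 = 3.4391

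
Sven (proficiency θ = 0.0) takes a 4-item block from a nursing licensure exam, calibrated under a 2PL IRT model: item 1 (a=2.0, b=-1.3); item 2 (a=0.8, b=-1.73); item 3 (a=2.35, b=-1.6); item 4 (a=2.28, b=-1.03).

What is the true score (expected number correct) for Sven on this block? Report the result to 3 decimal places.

P(θ) = 1 / (1 + exp(−a(θ − b)))
P_1 = 1/(1+e^{-2.6000}) = 0.9309
P_2 = 1/(1+e^{-1.3840}) = 0.7996
P_3 = 1/(1+e^{-3.7600}) = 0.9772
P_4 = 1/(1+e^{-2.3484}) = 0.9128
E[score] = 0.9309 + 0.7996 + 0.9772 + 0.9128 = 3.6205

3.621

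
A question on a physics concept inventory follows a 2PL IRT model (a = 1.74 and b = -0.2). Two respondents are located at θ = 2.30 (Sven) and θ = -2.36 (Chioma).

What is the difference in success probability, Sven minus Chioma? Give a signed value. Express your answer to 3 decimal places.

0.964

P(θ) = 1 / (1 + exp(−a(θ − b)))
P(Sven) = 0.9873  [exponent 4.3500]
P(Chioma) = 0.0228  [exponent -3.7584]
Difference = 0.9873 − 0.0228 = 0.9645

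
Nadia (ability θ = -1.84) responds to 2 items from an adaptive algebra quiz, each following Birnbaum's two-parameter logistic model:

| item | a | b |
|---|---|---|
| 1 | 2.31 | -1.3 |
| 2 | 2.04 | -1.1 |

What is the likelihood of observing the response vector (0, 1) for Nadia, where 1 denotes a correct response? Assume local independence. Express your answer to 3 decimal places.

0.141

P(θ) = 1 / (1 + exp(−a(θ − b)))
P_1 = 1/(1+e^{1.2474}) = 0.2232
P_2 = 1/(1+e^{1.5096}) = 0.1810
L = (1−P_1) × P_2 = 0.7768 × 0.1810 = 0.14061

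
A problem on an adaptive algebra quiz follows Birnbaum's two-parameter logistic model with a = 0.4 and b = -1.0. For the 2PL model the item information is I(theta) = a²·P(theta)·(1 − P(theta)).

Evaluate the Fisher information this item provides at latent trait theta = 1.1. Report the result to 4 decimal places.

0.0337

P = 1/(1+e^{-0.8400}) = 0.6985
P(1−P) = 0.6985 × 0.3015 = 0.2106
I = a² × P(1−P) = 0.4² × 0.2106 = 0.03370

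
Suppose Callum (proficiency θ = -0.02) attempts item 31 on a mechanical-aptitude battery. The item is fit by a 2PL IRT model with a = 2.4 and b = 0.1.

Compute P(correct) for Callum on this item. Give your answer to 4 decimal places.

0.4285

P(θ) = 1 / (1 + exp(−a(θ − b)))
Exponent: 2.4 × (-0.02 − 0.1) = -0.2880
1/(1 + e^{0.2880}) = 0.4285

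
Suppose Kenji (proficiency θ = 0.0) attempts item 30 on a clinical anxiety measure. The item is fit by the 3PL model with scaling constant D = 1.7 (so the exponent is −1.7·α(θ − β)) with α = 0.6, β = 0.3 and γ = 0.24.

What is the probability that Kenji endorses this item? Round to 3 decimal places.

P(θ) = γ + (1 − γ) · 1 / (1 + exp(−D·α(θ − β)))
Exponent: 1.7 × 0.6 × (0.0 − 0.3) = -0.3060
1/(1 + e^{0.3060}) = 0.4241
P = 0.24 + 0.76 × 0.4241 = 0.5623

0.562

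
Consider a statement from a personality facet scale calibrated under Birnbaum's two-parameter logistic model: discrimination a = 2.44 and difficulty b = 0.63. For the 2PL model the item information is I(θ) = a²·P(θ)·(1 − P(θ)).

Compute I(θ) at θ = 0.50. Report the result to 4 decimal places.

1.4516

P = 1/(1+e^{0.3172}) = 0.4214
P(1−P) = 0.4214 × 0.5786 = 0.2438
I = a² × P(1−P) = 2.44² × 0.2438 = 1.45158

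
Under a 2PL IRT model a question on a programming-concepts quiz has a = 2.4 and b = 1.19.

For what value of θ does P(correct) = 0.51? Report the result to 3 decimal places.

1.207

P(θ) = 1 / (1 + exp(−a(θ − b)))
logit = ln(0.5100/0.4900) = 0.0400
θ = b + logit/(a) = 1.19 + 0.0400/2.4000 = 1.2067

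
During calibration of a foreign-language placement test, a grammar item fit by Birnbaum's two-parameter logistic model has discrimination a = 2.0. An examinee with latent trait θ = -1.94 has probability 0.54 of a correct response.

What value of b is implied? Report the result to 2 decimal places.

P(θ) = 1 / (1 + exp(−a(θ − b)))
logit(0.54) = ln(0.54/0.46) = 0.1603
b = θ − logit/(a) = -1.94 − 0.1603/2.0000 = -2.0202

-2.02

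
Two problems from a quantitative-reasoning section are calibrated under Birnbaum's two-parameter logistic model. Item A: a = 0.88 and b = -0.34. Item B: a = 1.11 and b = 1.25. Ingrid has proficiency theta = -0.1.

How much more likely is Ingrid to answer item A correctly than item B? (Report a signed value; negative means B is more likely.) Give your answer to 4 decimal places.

P(theta) = 1 / (1 + exp(−a(theta − b)))
P_A = 0.5526
P_B = 0.1826
P_A − P_B = 0.3700

0.3700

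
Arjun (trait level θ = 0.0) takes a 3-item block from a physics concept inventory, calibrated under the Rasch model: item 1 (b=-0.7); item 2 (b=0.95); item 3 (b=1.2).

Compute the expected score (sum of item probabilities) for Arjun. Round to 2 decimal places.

P(θ) = 1 / (1 + exp(−(θ − b)))
P_1 = 1/(1+e^{-0.7000}) = 0.6682
P_2 = 1/(1+e^{0.9500}) = 0.2789
P_3 = 1/(1+e^{1.2000}) = 0.2315
E[score] = 0.6682 + 0.2789 + 0.2315 = 1.1785

1.18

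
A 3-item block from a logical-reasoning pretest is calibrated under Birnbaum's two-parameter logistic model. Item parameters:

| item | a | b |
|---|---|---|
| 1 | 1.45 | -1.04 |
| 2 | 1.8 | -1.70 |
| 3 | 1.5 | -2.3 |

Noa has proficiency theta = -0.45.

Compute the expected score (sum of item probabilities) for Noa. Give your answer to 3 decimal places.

2.548

P(theta) = 1 / (1 + exp(−a(theta − b)))
P_1 = 1/(1+e^{-0.8555}) = 0.7017
P_2 = 1/(1+e^{-2.2500}) = 0.9047
P_3 = 1/(1+e^{-2.7750}) = 0.9413
E[score] = 0.7017 + 0.9047 + 0.9413 = 2.5477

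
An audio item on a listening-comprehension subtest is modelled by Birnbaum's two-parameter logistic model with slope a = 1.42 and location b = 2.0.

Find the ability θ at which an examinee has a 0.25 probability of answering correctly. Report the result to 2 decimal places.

P(θ) = 1 / (1 + exp(−a(θ − b)))
logit = ln(0.2500/0.7500) = -1.0986
θ = b + logit/(a) = 2.0 + (-1.0986)/1.4200 = 1.2263

1.23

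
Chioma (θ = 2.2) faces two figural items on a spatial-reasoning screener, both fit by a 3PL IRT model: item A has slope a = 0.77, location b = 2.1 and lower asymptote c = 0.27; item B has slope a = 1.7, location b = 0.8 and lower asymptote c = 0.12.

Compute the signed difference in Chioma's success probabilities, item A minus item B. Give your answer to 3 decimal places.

-0.276

P(θ) = c + (1 − c) · 1 / (1 + exp(−a(θ − b)))
P_A = 0.6490
P_B = 0.9255
P_A − P_B = -0.2764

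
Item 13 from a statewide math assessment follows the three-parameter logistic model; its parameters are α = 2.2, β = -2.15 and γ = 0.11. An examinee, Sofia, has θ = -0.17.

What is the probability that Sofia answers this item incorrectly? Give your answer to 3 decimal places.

P(θ) = γ + (1 − γ) · 1 / (1 + exp(−α(θ − β)))
Exponent: 2.2 × (-0.17 − (-2.15)) = 4.3560
1/(1 + e^{-4.3560}) = 0.9873
P = 0.11 + 0.89 × 0.9873 = 0.9887
P(incorrect) = 1 − 0.9887 = 0.0113

0.011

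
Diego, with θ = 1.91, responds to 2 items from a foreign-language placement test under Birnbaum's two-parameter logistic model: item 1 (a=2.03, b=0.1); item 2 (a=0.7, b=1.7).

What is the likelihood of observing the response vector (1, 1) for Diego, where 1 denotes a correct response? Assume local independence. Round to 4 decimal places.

P(θ) = 1 / (1 + exp(−a(θ − b)))
P_1 = 1/(1+e^{-3.6743}) = 0.9753
P_2 = 1/(1+e^{-0.1470}) = 0.5367
L = P_1 × P_2 = 0.9753 × 0.5367 = 0.52341

0.5234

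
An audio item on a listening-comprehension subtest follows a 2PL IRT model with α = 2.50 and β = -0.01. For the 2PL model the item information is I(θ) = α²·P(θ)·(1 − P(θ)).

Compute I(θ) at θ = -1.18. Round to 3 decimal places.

0.302

P = 1/(1+e^{2.9250}) = 0.0509
P(1−P) = 0.0509 × 0.9491 = 0.0483
I = α² × P(1−P) = 2.50² × 0.0483 = 0.30211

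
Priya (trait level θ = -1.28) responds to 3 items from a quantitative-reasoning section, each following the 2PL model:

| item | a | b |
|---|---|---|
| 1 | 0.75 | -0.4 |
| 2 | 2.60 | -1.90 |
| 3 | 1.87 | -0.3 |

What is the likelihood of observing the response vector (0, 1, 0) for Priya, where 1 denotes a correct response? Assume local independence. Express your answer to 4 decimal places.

0.4738

P(θ) = 1 / (1 + exp(−a(θ − b)))
P_1 = 1/(1+e^{0.6600}) = 0.3407
P_2 = 1/(1+e^{-1.6120}) = 0.8337
P_3 = 1/(1+e^{1.8326}) = 0.1379
L = (1−P_1) × P_2 × (1−P_3) = 0.6593 × 0.8337 × 0.8621 = 0.47381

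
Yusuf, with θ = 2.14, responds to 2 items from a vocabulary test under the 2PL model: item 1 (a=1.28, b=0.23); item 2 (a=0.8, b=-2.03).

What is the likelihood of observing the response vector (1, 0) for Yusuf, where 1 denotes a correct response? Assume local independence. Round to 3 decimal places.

P(θ) = 1 / (1 + exp(−a(θ − b)))
P_1 = 1/(1+e^{-2.4448}) = 0.9202
P_2 = 1/(1+e^{-3.3360}) = 0.9656
L = P_1 × (1−P_2) = 0.9202 × 0.0344 = 0.03161

0.032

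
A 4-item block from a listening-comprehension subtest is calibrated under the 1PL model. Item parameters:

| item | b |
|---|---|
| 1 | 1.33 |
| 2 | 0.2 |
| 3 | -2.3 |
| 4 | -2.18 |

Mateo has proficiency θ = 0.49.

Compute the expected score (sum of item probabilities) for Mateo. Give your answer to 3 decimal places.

P(θ) = 1 / (1 + exp(−(θ − b)))
P_1 = 1/(1+e^{0.8400}) = 0.3015
P_2 = 1/(1+e^{-0.2900}) = 0.5720
P_3 = 1/(1+e^{-2.7900}) = 0.9421
P_4 = 1/(1+e^{-2.6700}) = 0.9352
E[score] = 0.3015 + 0.5720 + 0.9421 + 0.9352 = 2.7509

2.751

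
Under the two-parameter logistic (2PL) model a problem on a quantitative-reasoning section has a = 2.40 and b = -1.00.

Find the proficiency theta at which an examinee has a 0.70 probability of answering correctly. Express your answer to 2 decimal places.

-0.65

P(theta) = 1 / (1 + exp(−a(theta − b)))
logit = ln(0.7000/0.3000) = 0.8473
theta = b + logit/(a) = -1.00 + 0.8473/2.4000 = -0.6470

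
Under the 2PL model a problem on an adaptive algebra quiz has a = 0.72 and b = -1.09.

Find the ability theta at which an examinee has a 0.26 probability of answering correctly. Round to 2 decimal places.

P(theta) = 1 / (1 + exp(−a(theta − b)))
logit = ln(0.2600/0.7400) = -1.0460
theta = b + logit/(a) = -1.09 + (-1.0460)/0.7200 = -2.5427

-2.54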